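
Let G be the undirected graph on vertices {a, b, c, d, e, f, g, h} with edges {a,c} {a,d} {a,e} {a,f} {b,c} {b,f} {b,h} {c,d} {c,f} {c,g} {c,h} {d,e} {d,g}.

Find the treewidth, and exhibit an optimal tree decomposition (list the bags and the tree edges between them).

The largest bag has 3 vertices, giving width 2; this decomposition certifies tw(G) ≤ 2. For the lower bound, the 3 vertices {a, d, e} are pairwise adjacent, and any tree decomposition puts a clique entirely inside one bag — forcing width ≥ 2. The upper and lower bounds meet at 2, so that is the treewidth.

Treewidth 2.
Bags: B1 = {a, c, f}  B2 = {a, c, d}  B3 = {b, c, f}  B4 = {b, c, h}  B5 = {a, d, e}  B6 = {c, d, g}
Tree: B1–B2, B1–B3, B3–B4, B2–B5, B2–B6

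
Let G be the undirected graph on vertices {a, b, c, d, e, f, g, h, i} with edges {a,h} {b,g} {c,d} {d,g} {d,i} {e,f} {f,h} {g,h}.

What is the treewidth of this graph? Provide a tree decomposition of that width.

Each bag holds 2 vertices, so the decomposition has width 1, which upper-bounds the treewidth. G has an edge, so its treewidth is at least 1. Hence tw(G) = 1 exactly.

Treewidth 1.
Bags: B1 = {g, h}  B2 = {b, g}  B3 = {d, g}  B4 = {d, i}  B5 = {f, h}  B6 = {e, f}  B7 = {a, h}  B8 = {c, d}
Tree: B1–B2, B2–B3, B3–B4, B1–B5, B5–B6, B1–B7, B4–B8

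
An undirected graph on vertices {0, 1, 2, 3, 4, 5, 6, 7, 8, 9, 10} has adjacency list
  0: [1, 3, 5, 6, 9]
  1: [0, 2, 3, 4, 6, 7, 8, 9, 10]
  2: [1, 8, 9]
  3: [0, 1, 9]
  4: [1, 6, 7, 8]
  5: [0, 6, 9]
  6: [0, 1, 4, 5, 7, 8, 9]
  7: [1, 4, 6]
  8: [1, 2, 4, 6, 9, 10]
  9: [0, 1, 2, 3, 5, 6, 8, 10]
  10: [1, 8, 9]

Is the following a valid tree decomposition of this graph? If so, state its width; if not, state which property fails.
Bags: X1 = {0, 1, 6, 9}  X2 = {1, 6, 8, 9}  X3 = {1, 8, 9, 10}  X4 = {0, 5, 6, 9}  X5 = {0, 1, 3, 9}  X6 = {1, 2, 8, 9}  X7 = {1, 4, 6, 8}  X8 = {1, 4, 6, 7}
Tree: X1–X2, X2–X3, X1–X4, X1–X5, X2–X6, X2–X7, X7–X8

Yes; width 3.

Checking the three conditions: (i) the bags cover all of {0, 1, 2, 3, 4, 5, 6, 7, 8, 9, 10}; (ii) for each edge, some bag contains both endpoints; (iii) the bags containing any fixed vertex form a subtree. All hold, so the decomposition is valid with width 4 − 1 = 3.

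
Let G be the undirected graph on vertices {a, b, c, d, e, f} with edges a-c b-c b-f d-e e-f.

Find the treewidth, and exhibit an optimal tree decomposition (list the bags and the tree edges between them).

The largest bag has 2 vertices, giving width 1; this decomposition certifies tw(G) ≤ 1. Since G has at least one edge (e.g. d–e), it is not an edgeless graph, so tw(G) ≥ 1. Therefore the treewidth is 1.

Treewidth 1.
Bags: B1 = {d, e}  B2 = {e, f}  B3 = {b, f}  B4 = {b, c}  B5 = {a, c}
Tree: B1–B2, B2–B3, B3–B4, B4–B5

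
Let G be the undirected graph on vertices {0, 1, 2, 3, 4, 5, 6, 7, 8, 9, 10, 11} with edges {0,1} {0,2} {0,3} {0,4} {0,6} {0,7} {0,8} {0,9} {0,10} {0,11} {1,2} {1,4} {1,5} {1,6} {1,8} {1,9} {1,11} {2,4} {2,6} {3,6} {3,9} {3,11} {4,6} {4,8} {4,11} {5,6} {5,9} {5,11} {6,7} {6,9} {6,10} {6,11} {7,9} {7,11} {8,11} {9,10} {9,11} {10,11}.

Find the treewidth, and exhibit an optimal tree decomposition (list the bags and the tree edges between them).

Each bag holds 5 vertices, so the decomposition has width 4, which upper-bounds the treewidth. On the other hand G contains the 5-clique {0, 1, 4, 8, 11}. A clique must lie in a single bag of any decomposition, so no decomposition can have width below 4. Combining the bounds, tw(G) = 4.

Treewidth 4.
One such decomposition:
Bags: B1 = {0, 3, 6, 9, 11}  B2 = {0, 1, 6, 9, 11}  B3 = {1, 5, 6, 9, 11}  B4 = {0, 1, 4, 6, 11}  B5 = {0, 6, 9, 10, 11}  B6 = {0, 6, 7, 9, 11}  B7 = {0, 1, 2, 4, 6}  B8 = {0, 1, 4, 8, 11}
Tree: B1–B2, B2–B3, B2–B4, B2–B5, B5–B6, B4–B7, B4–B8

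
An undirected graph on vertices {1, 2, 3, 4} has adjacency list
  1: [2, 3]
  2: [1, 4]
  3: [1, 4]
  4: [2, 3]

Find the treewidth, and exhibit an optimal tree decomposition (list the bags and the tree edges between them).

Treewidth 2.
One such decomposition:
Bags: B1 = {1, 3, 4}  B2 = {1, 2, 4}
Tree: B1–B2

The largest bag has 3 vertices, giving width 2; this decomposition certifies tw(G) ≤ 2. Since 1–3–4–2–1 is a cycle in G, G is not acyclic. Forests are exactly the graphs of treewidth ≤ 1, so tw(G) ≥ 2. The upper and lower bounds meet at 2, so that is the treewidth.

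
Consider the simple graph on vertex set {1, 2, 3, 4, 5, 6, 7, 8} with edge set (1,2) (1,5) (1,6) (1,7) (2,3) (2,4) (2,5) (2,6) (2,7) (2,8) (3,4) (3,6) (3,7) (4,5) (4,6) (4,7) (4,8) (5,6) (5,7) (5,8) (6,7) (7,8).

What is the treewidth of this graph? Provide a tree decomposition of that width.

Treewidth 4.
One optimal decomposition is:
Bags: B1 = {1, 2, 5, 6, 7}  B2 = {2, 4, 5, 6, 7}  B3 = {2, 4, 5, 7, 8}  B4 = {2, 3, 4, 6, 7}
Tree: B1–B2, B2–B3, B2–B4

The largest bag has 5 vertices, giving width 4; this decomposition certifies tw(G) ≤ 4. For the lower bound, the 5 vertices {1, 2, 5, 6, 7} are pairwise adjacent, and any tree decomposition puts a clique entirely inside one bag — forcing width ≥ 4. Combining the bounds, tw(G) = 4.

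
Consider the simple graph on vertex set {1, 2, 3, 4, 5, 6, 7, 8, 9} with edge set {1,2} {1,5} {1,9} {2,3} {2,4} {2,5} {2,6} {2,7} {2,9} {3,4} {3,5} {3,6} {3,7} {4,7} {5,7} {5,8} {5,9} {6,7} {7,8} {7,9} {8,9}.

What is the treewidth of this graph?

3

A width-3 tree decomposition is:
Bags: B1 = {2, 3, 4, 7}  B2 = {2, 3, 5, 7}  B3 = {2, 5, 7, 9}  B4 = {5, 7, 8, 9}  B5 = {1, 2, 5, 9}  B6 = {2, 3, 6, 7}
Tree: B1–B2, B2–B3, B3–B4, B3–B5, B1–B6
The largest bag has 4 vertices, giving width 3; this decomposition certifies tw(G) ≤ 3. For the lower bound, the 4 vertices {5, 7, 8, 9} are pairwise adjacent, and any tree decomposition puts a clique entirely inside one bag — forcing width ≥ 3. Hence tw(G) = 3 exactly.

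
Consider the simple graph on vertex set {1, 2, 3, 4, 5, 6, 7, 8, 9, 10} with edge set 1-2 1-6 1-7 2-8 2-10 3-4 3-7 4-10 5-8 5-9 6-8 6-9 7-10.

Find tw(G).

2

A width-2 tree decomposition is:
Bags: B1 = {3, 4, 7}  B2 = {4, 7, 10}  B3 = {1, 7, 10}  B4 = {1, 2, 10}  B5 = {1, 2, 6}  B6 = {2, 6, 8}  B7 = {6, 8, 9}  B8 = {5, 8, 9}
Tree: B1–B2, B2–B3, B3–B4, B4–B5, B5–B6, B6–B7, B7–B8
Each bag holds 3 vertices, so the decomposition has width 2, which upper-bounds the treewidth. For the lower bound, G contains the cycle 3–4–10–7–3, so G is not a forest; only forests have treewidth ≤ 1, hence tw(G) ≥ 2. The upper and lower bounds meet at 2, so that is the treewidth.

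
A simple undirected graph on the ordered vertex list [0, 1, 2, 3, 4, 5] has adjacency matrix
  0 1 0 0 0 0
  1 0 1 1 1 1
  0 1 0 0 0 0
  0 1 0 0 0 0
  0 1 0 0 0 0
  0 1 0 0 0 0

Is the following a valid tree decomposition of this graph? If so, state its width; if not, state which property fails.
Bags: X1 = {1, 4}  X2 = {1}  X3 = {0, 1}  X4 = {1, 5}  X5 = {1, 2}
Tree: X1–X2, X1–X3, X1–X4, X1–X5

A tree decomposition must satisfy three properties: every vertex lies in some bag; for every edge, both endpoints lie together in some bag; and for every vertex, the bags containing it form a connected subtree. Here vertex 3 appears in no bag, so the decomposition is invalid.

No — vertex 3 appears in no bag.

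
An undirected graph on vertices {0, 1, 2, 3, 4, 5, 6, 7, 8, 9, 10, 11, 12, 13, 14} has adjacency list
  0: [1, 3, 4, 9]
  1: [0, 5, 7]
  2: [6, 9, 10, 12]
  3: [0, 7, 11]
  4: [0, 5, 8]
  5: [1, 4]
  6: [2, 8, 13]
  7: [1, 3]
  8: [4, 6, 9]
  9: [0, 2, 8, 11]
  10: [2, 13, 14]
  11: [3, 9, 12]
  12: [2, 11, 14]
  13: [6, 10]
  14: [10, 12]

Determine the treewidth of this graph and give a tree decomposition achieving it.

Treewidth 3.
One such decomposition:
Bags: B1 = {10, 12, 13, 14}  B2 = {2, 10, 12, 13}  B3 = {2, 6, 12, 13}  B4 = {2, 6, 11, 12}  B5 = {2, 6, 9, 11}  B6 = {6, 8, 9, 11}  B7 = {3, 8, 9, 11}  B8 = {0, 3, 8, 9}  B9 = {0, 3, 4, 8}  B10 = {0, 3, 4, 7}  B11 = {0, 1, 4, 7}  B12 = {1, 4, 5, 7}
Tree: B1–B2, B2–B3, B3–B4, B4–B5, B5–B6, B6–B7, B7–B8, B8–B9, B9–B10, B10–B11, B11–B12

Each bag holds 4 vertices, so the decomposition has width 3, which upper-bounds the treewidth. For the lower bound: the 4 vertex sets {10,13,14}, {12}, {2}, {6,8,9,11} are disjoint, each induces a connected subgraph, and every pair is joined by at least one edge of G. Contracting each set to a single vertex therefore yields K_{4} as a minor, and since treewidth is minor-monotone, tw(G) ≥ tw(K_{4}) = 3. Combining the bounds, tw(G) = 3.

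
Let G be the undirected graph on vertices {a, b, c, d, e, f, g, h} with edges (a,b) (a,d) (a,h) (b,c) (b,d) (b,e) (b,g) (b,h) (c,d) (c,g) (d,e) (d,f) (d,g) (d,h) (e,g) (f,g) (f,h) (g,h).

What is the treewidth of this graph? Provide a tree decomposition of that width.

Treewidth 3.
One optimal decomposition is:
Bags: B1 = {b, c, d, g}  B2 = {b, d, g, h}  B3 = {a, b, d, h}  B4 = {b, d, e, g}  B5 = {d, f, g, h}
Tree: B1–B2, B2–B3, B1–B4, B2–B5

The largest bag has 4 vertices, giving width 3; this decomposition certifies tw(G) ≤ 3. For the lower bound, the 4 vertices {d, f, g, h} are pairwise adjacent, and any tree decomposition puts a clique entirely inside one bag — forcing width ≥ 3. Combining the bounds, tw(G) = 3.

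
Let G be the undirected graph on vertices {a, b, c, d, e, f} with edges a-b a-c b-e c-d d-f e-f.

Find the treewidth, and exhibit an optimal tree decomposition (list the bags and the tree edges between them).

Every bag has size at most 3, so the width is 3 − 1 = 2 and tw(G) ≤ 2. Since f–d–c–a–b–e–f is a cycle in G, G is not acyclic. Forests are exactly the graphs of treewidth ≤ 1, so tw(G) ≥ 2. Therefore the treewidth is 2.

Treewidth 2.
Bags: B1 = {c, d, f}  B2 = {a, c, f}  B3 = {a, b, f}  B4 = {b, e, f}
Tree: B1–B2, B2–B3, B3–B4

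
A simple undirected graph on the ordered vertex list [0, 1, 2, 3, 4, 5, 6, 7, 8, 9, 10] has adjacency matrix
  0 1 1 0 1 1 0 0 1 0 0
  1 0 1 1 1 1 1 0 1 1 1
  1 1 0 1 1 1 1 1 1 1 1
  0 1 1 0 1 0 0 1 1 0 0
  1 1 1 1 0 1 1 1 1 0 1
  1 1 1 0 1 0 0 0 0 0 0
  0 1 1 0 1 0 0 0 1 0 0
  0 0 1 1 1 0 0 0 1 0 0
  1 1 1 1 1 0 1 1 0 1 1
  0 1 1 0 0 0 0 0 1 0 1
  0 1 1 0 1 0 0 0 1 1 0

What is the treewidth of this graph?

4

A width-4 tree decomposition is:
Bags: B1 = {1, 2, 3, 4, 8}  B2 = {1, 2, 4, 6, 8}  B3 = {0, 1, 2, 4, 8}  B4 = {0, 1, 2, 4, 5}  B5 = {2, 3, 4, 7, 8}  B6 = {1, 2, 4, 8, 10}  B7 = {1, 2, 8, 9, 10}
Tree: B1–B2, B2–B3, B3–B4, B1–B5, B3–B6, B6–B7
Each bag holds 5 vertices, so the decomposition has width 4, which upper-bounds the treewidth. For the lower bound, the 5 vertices {1, 2, 8, 9, 10} are pairwise adjacent, and any tree decomposition puts a clique entirely inside one bag — forcing width ≥ 4. Hence tw(G) = 4 exactly.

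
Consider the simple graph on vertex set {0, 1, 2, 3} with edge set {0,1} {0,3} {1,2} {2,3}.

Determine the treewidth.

2

A width-2 tree decomposition is:
Bags: B1 = {0, 1, 3}  B2 = {1, 2, 3}
Tree: B1–B2
The largest bag has 3 vertices, giving width 2; this decomposition certifies tw(G) ≤ 2. Since 3–0–1–2–3 is a cycle in G, G is not acyclic. Forests are exactly the graphs of treewidth ≤ 1, so tw(G) ≥ 2. The upper and lower bounds meet at 2, so that is the treewidth.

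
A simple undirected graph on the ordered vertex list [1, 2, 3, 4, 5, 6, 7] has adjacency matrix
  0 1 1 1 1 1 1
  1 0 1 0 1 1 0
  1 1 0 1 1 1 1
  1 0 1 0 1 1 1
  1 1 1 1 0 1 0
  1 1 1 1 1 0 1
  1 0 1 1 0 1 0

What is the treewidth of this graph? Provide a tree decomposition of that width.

Treewidth 4.
Bags: B1 = {1, 3, 4, 5, 6}  B2 = {1, 2, 3, 5, 6}  B3 = {1, 3, 4, 6, 7}
Tree: B1–B2, B1–B3

Each bag holds 5 vertices, so the decomposition has width 4, which upper-bounds the treewidth. Conversely, {1, 2, 3, 5, 6} is a clique of size 5, and the vertices of any clique must share a bag in every tree decomposition; so some bag has ≥ 5 vertices and tw(G) ≥ 4. The upper and lower bounds meet at 4, so that is the treewidth.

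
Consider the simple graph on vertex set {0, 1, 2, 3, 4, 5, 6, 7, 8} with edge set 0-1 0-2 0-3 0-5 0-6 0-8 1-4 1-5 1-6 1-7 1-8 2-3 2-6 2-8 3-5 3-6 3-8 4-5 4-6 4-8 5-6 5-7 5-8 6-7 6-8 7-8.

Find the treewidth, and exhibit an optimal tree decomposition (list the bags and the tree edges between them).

Every bag has size at most 5, so the width is 5 − 1 = 4 and tw(G) ≤ 4. For the lower bound, the 5 vertices {0, 2, 3, 6, 8} are pairwise adjacent, and any tree decomposition puts a clique entirely inside one bag — forcing width ≥ 4. Therefore the treewidth is 4.

Treewidth 4.
Bags: B1 = {0, 1, 5, 6, 8}  B2 = {1, 5, 6, 7, 8}  B3 = {0, 3, 5, 6, 8}  B4 = {0, 2, 3, 6, 8}  B5 = {1, 4, 5, 6, 8}
Tree: B1–B2, B1–B3, B3–B4, B2–B5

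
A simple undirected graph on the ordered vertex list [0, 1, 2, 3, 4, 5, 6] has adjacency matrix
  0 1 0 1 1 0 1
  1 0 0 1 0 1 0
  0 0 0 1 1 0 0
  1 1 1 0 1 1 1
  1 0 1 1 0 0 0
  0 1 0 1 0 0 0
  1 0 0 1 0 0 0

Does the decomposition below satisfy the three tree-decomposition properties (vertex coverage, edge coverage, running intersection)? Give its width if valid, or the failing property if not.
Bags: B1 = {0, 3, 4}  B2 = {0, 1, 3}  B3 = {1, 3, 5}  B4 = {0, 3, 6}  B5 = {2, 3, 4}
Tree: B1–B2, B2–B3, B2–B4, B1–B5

Yes; width 2.

Vertex coverage: the bags together contain {0, 1, 2, 3, 4, 5, 6}, the full vertex set. Edge coverage: each edge of G has both endpoints in at least one bag. Running intersection: for every vertex, the bags containing it form a connected subtree. All three properties hold, so this is a valid tree decomposition of width max|bag| − 1 = 2, and hence tw(G) ≤ 2.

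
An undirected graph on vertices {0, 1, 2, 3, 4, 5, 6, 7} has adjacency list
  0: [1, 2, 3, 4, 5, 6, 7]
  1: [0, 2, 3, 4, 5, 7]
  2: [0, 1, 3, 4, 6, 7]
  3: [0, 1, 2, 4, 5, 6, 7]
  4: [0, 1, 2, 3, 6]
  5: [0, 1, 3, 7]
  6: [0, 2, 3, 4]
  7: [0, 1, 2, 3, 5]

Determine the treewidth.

A width-4 tree decomposition is:
Bags: B1 = {0, 1, 2, 3, 7}  B2 = {0, 1, 2, 3, 4}  B3 = {0, 1, 3, 5, 7}  B4 = {0, 2, 3, 4, 6}
Tree: B1–B2, B1–B3, B2–B4
Each bag holds 5 vertices, so the decomposition has width 4, which upper-bounds the treewidth. Conversely, {0, 1, 2, 3, 4} is a clique of size 5, and the vertices of any clique must share a bag in every tree decomposition; so some bag has ≥ 5 vertices and tw(G) ≥ 4. Hence tw(G) = 4 exactly.

4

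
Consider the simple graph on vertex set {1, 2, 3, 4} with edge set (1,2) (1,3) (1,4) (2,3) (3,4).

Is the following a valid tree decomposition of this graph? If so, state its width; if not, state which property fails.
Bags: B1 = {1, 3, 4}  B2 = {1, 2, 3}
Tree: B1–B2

Vertex coverage: the bags together contain {1, 2, 3, 4}, the full vertex set. Edge coverage: each edge of G has both endpoints in at least one bag. Running intersection: for every vertex, the bags containing it form a connected subtree. All three properties hold, so this is a valid tree decomposition of width max|bag| − 1 = 2, and hence tw(G) ≤ 2.

Yes; width 2.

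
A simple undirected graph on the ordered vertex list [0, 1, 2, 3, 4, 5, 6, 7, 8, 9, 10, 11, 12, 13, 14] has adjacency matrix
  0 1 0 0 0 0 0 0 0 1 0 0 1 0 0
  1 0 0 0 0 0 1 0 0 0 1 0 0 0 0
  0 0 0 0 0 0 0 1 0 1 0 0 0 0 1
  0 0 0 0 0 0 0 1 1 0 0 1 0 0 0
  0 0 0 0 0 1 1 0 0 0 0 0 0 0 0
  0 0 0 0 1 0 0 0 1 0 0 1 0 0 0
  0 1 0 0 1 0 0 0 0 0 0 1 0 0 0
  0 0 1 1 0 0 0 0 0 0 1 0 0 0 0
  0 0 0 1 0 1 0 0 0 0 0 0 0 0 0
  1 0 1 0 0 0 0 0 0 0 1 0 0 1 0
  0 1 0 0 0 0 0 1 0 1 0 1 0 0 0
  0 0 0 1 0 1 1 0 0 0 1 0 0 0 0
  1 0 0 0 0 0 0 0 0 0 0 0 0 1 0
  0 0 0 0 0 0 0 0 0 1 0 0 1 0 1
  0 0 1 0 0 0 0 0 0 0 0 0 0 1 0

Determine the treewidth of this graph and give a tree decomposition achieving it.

Every bag has size at most 4, so the width is 4 − 1 = 3 and tw(G) ≤ 3. For the lower bound: the 4 vertex sets {12,13,14}, {2}, {9}, {0,1,7,10} are disjoint, each induces a connected subgraph, and every pair is joined by at least one edge of G. Contracting each set to a single vertex therefore yields K_{4} as a minor, and since treewidth is minor-monotone, tw(G) ≥ tw(K_{4}) = 3. Hence tw(G) = 3 exactly.

Treewidth 3.
One optimal decomposition is:
Bags: B1 = {2, 12, 13, 14}  B2 = {2, 9, 12, 13}  B3 = {0, 2, 9, 12}  B4 = {0, 2, 7, 9}  B5 = {0, 7, 9, 10}  B6 = {0, 1, 7, 10}  B7 = {1, 3, 7, 10}  B8 = {1, 3, 10, 11}  B9 = {1, 3, 6, 11}  B10 = {3, 6, 8, 11}  B11 = {5, 6, 8, 11}  B12 = {4, 5, 6, 8}
Tree: B1–B2, B2–B3, B3–B4, B4–B5, B5–B6, B6–B7, B7–B8, B8–B9, B9–B10, B10–B11, B11–B12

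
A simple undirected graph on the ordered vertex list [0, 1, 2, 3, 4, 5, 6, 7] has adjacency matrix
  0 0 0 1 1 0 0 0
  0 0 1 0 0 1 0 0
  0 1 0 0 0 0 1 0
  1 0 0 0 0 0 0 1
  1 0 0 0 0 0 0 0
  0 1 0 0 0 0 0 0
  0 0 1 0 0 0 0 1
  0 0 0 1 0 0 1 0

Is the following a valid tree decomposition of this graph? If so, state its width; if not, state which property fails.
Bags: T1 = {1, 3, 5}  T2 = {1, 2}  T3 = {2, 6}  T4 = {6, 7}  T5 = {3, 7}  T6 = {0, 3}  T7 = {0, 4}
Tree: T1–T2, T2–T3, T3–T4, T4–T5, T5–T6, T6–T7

A tree decomposition must satisfy three properties: every vertex lies in some bag; for every edge, both endpoints lie together in some bag; and for every vertex, the bags containing it form a connected subtree. Here bags containing vertex 3 are not connected in the tree, so the decomposition is invalid.

No — bags containing vertex 3 are not connected in the tree.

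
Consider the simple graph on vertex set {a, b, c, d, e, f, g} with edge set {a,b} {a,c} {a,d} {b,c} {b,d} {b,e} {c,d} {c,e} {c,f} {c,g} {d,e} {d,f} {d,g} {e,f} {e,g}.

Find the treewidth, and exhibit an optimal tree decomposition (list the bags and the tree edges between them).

Every bag has size at most 4, so the width is 4 − 1 = 3 and tw(G) ≤ 3. On the other hand G contains the 4-clique {c, d, e, g}. A clique must lie in a single bag of any decomposition, so no decomposition can have width below 3. Therefore the treewidth is 3.

Treewidth 3.
One optimal decomposition is:
Bags: B1 = {c, d, e, g}  B2 = {b, c, d, e}  B3 = {a, b, c, d}  B4 = {c, d, e, f}
Tree: B1–B2, B2–B3, B1–B4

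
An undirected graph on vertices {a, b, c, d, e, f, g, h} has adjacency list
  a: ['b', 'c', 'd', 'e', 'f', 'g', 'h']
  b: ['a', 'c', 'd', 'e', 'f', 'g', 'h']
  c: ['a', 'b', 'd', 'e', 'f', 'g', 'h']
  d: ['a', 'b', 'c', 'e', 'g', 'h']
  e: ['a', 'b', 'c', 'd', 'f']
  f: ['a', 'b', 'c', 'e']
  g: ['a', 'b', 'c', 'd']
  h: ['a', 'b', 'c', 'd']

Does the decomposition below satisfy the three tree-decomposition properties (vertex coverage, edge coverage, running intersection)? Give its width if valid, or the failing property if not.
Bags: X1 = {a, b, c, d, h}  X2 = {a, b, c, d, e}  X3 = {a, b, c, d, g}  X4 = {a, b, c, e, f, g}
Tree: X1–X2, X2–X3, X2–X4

No — bags containing vertex g are not connected in the tree.

A tree decomposition must satisfy three properties: every vertex lies in some bag; for every edge, both endpoints lie together in some bag; and for every vertex, the bags containing it form a connected subtree. Here bags containing vertex g are not connected in the tree, so the decomposition is invalid.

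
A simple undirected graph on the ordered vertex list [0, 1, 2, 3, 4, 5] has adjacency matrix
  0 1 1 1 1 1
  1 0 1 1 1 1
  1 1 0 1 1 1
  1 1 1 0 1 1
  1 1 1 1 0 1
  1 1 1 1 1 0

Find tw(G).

5

A width-5 tree decomposition is:
Bags: B1 = {0, 1, 2, 3, 4, 5}
Tree: (single bag)
With just one bag of size 6, the width is 6 − 1 = 5, so tw(G) ≤ 5. For the lower bound, the 6 vertices {0, 1, 2, 3, 4, 5} are pairwise adjacent, and any tree decomposition puts a clique entirely inside one bag — forcing width ≥ 5. Therefore the treewidth is 5.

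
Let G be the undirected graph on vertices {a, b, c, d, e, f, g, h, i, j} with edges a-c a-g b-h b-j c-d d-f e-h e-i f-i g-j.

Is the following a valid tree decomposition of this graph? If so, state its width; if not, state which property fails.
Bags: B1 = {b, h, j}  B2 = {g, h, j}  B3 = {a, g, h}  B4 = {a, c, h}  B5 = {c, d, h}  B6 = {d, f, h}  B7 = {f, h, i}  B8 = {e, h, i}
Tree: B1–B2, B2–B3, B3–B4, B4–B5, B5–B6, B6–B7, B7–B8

Every vertex of G appears in some bag (union = {a, b, c, d, e, f, g, h, i, j}); every edge is covered by a bag; and for each vertex v the set of bags containing v is connected in the bag tree. The decomposition is therefore valid. The largest bag has 3 vertices, so the width is 2.

Yes; width 2.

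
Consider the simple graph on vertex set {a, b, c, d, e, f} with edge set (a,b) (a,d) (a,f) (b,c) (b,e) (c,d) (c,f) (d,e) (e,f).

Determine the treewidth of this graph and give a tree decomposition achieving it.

The largest bag has 4 vertices, giving width 3; this decomposition certifies tw(G) ≤ 3. For the lower bound: the 4 vertex sets {a,f}, {c,d}, {b}, {e} are disjoint, each induces a connected subgraph, and every pair is joined by at least one edge of G. Contracting each set to a single vertex therefore yields K_{4} as a minor, and since treewidth is minor-monotone, tw(G) ≥ tw(K_{4}) = 3. Hence tw(G) = 3 exactly.

Treewidth 3.
Bags: B1 = {a, b, d, f}  B2 = {b, c, d, f}  B3 = {b, d, e, f}
Tree: B1–B2, B2–B3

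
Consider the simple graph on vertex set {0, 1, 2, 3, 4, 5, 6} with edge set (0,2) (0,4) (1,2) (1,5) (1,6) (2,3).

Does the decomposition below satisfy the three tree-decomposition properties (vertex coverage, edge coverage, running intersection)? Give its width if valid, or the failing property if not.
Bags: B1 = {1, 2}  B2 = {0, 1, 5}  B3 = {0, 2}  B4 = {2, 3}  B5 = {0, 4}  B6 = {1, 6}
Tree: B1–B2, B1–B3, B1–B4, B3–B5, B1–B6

A tree decomposition must satisfy three properties: every vertex lies in some bag; for every edge, both endpoints lie together in some bag; and for every vertex, the bags containing it form a connected subtree. Here bags containing vertex 0 are not connected in the tree, so the decomposition is invalid.

No — bags containing vertex 0 are not connected in the tree.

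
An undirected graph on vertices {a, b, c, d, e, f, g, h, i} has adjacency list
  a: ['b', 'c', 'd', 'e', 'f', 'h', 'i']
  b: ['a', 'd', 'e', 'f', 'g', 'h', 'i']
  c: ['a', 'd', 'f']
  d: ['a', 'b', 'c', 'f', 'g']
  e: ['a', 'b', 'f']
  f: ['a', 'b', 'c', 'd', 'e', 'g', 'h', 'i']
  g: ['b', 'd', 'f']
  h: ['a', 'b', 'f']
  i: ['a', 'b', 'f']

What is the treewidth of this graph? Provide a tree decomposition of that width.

Treewidth 3.
One such decomposition:
Bags: B1 = {a, b, f, h}  B2 = {a, b, d, f}  B3 = {a, b, e, f}  B4 = {a, c, d, f}  B5 = {b, d, f, g}  B6 = {a, b, f, i}
Tree: B1–B2, B2–B3, B2–B4, B2–B5, B2–B6

Each bag holds 4 vertices, so the decomposition has width 3, which upper-bounds the treewidth. Conversely, {a, c, d, f} is a clique of size 4, and the vertices of any clique must share a bag in every tree decomposition; so some bag has ≥ 4 vertices and tw(G) ≥ 3. The upper and lower bounds meet at 3, so that is the treewidth.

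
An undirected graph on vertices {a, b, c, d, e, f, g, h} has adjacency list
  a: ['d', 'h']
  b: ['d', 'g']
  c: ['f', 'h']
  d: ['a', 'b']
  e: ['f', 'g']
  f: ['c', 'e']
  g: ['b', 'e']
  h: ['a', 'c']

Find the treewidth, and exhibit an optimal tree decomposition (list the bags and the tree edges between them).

Treewidth 2.
One optimal decomposition is:
Bags: B1 = {b, e, g}  B2 = {b, d, e}  B3 = {a, d, e}  B4 = {a, e, h}  B5 = {c, e, h}  B6 = {c, e, f}
Tree: B1–B2, B2–B3, B3–B4, B4–B5, B5–B6

Every bag has size at most 3, so the width is 3 − 1 = 2 and tw(G) ≤ 2. Since e–g–b–d–a–h–c–f–e is a cycle in G, G is not acyclic. Forests are exactly the graphs of treewidth ≤ 1, so tw(G) ≥ 2. Therefore the treewidth is 2.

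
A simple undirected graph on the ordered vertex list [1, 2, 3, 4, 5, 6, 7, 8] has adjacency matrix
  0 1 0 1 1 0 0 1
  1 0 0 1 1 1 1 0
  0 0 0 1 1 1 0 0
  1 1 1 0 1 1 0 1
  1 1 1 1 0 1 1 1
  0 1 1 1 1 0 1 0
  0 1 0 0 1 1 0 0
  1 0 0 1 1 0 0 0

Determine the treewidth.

A width-3 tree decomposition is:
Bags: B1 = {2, 4, 5, 6}  B2 = {1, 2, 4, 5}  B3 = {1, 4, 5, 8}  B4 = {3, 4, 5, 6}  B5 = {2, 5, 6, 7}
Tree: B1–B2, B2–B3, B1–B4, B1–B5
Every bag has size at most 4, so the width is 4 − 1 = 3 and tw(G) ≤ 3. For the lower bound, the 4 vertices {1, 4, 5, 8} are pairwise adjacent, and any tree decomposition puts a clique entirely inside one bag — forcing width ≥ 3. Hence tw(G) = 3 exactly.

3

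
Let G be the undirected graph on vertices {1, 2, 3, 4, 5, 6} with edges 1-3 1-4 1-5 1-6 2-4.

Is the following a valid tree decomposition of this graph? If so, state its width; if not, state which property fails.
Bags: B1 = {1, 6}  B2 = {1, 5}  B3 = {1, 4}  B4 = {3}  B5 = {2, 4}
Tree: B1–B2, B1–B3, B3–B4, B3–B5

A tree decomposition must satisfy three properties: every vertex lies in some bag; for every edge, both endpoints lie together in some bag; and for every vertex, the bags containing it form a connected subtree. Here edge (1,3) lies in no bag, so the decomposition is invalid.

No — edge (1,3) lies in no bag.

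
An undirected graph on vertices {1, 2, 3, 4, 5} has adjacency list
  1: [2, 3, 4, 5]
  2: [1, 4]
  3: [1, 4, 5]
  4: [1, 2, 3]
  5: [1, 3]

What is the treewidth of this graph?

2

A width-2 tree decomposition is:
Bags: B1 = {1, 3, 4}  B2 = {1, 3, 5}  B3 = {1, 2, 4}
Tree: B1–B2, B1–B3
The largest bag has 3 vertices, giving width 2; this decomposition certifies tw(G) ≤ 2. On the other hand G contains the 3-clique {1, 2, 4}. A clique must lie in a single bag of any decomposition, so no decomposition can have width below 2. Combining the bounds, tw(G) = 2.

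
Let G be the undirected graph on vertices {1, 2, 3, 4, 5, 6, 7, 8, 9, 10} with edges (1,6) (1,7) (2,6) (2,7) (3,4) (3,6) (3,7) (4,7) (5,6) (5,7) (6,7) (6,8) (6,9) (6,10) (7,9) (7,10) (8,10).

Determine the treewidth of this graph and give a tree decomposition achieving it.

Every bag has size at most 3, so the width is 3 − 1 = 2 and tw(G) ≤ 2. On the other hand G contains the 3-clique {3, 4, 7}. A clique must lie in a single bag of any decomposition, so no decomposition can have width below 2. The upper and lower bounds meet at 2, so that is the treewidth.

Treewidth 2.
One optimal decomposition is:
Bags: B1 = {5, 6, 7}  B2 = {6, 7, 9}  B3 = {3, 6, 7}  B4 = {1, 6, 7}  B5 = {3, 4, 7}  B6 = {2, 6, 7}  B7 = {6, 7, 10}  B8 = {6, 8, 10}
Tree: B1–B2, B1–B3, B2–B4, B3–B5, B4–B6, B6–B7, B7–B8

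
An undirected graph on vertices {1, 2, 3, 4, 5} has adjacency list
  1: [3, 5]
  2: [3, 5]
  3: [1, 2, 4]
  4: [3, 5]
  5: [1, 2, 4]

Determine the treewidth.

A width-2 tree decomposition is:
Bags: B1 = {3, 4, 5}  B2 = {2, 3, 5}  B3 = {1, 3, 5}
Tree: B1–B2, B2–B3
The largest bag has 3 vertices, giving width 2; this decomposition certifies tw(G) ≤ 2. For the lower bound, G contains the cycle 4–3–2–5–4, so G is not a forest; only forests have treewidth ≤ 1, hence tw(G) ≥ 2. Therefore the treewidth is 2.

2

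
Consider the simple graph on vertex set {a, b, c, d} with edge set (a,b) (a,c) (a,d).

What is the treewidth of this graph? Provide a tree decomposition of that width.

Treewidth 1.
One optimal decomposition is:
Bags: B1 = {a, c}  B2 = {a, d}  B3 = {a, b}
Tree: B1–B2, B2–B3

The largest bag has 2 vertices, giving width 1; this decomposition certifies tw(G) ≤ 1. Since G has at least one edge (e.g. a–c), it is not an edgeless graph, so tw(G) ≥ 1. The upper and lower bounds meet at 1, so that is the treewidth.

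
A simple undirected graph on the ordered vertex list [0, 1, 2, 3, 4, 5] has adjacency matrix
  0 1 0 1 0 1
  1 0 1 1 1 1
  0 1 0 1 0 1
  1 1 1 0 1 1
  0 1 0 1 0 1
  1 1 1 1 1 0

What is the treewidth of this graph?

A width-3 tree decomposition is:
Bags: B1 = {0, 1, 3, 5}  B2 = {1, 3, 4, 5}  B3 = {1, 2, 3, 5}
Tree: B1–B2, B2–B3
The largest bag has 4 vertices, giving width 3; this decomposition certifies tw(G) ≤ 3. Conversely, {0, 1, 3, 5} is a clique of size 4, and the vertices of any clique must share a bag in every tree decomposition; so some bag has ≥ 4 vertices and tw(G) ≥ 3. The upper and lower bounds meet at 3, so that is the treewidth.

3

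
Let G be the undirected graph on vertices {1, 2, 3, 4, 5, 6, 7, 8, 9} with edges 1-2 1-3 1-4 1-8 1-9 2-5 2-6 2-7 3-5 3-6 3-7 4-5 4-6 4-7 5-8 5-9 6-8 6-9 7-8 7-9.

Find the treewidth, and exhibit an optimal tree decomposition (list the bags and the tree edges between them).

The largest bag has 5 vertices, giving width 4; this decomposition certifies tw(G) ≤ 4. For the lower bound: the 5 vertex sets {1,8}, {4,7}, {3,6}, {5}, {2} are disjoint, each induces a connected subgraph, and every pair is joined by at least one edge of G. Contracting each set to a single vertex therefore yields K_{5} as a minor, and since treewidth is minor-monotone, tw(G) ≥ tw(K_{5}) = 4. The upper and lower bounds meet at 4, so that is the treewidth.

Treewidth 4.
Bags: B1 = {1, 5, 6, 7, 8}  B2 = {1, 4, 5, 6, 7}  B3 = {1, 3, 5, 6, 7}  B4 = {1, 2, 5, 6, 7}  B5 = {1, 5, 6, 7, 9}
Tree: B1–B2, B2–B3, B3–B4, B4–B5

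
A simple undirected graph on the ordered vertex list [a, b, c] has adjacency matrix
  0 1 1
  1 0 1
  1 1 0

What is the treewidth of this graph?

2

A width-2 tree decomposition is:
Bags: B1 = {a, b, c}
Tree: (single bag)
With just one bag of size 3, the width is 3 − 1 = 2, so tw(G) ≤ 2. On the other hand G contains the 3-clique {a, b, c}. A clique must lie in a single bag of any decomposition, so no decomposition can have width below 2. The upper and lower bounds meet at 2, so that is the treewidth.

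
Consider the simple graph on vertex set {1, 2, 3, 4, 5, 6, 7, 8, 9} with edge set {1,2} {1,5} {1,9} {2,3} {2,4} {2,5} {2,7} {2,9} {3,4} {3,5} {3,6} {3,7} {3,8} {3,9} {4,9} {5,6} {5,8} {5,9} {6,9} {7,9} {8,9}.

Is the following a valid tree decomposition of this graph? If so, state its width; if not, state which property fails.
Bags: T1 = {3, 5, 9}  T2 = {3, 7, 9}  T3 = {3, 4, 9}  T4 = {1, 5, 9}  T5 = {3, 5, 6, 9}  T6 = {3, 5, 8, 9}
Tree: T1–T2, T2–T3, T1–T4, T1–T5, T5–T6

A tree decomposition must satisfy three properties: every vertex lies in some bag; for every edge, both endpoints lie together in some bag; and for every vertex, the bags containing it form a connected subtree. Here vertex 2 appears in no bag, so the decomposition is invalid.

No — vertex 2 appears in no bag.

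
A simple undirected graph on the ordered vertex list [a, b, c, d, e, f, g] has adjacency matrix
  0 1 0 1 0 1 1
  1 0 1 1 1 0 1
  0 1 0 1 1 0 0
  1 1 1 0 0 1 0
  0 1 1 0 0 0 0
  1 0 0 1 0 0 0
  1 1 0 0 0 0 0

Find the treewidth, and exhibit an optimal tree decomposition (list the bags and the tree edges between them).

The largest bag has 3 vertices, giving width 2; this decomposition certifies tw(G) ≤ 2. Conversely, {a, d, f} is a clique of size 3, and the vertices of any clique must share a bag in every tree decomposition; so some bag has ≥ 3 vertices and tw(G) ≥ 2. Hence tw(G) = 2 exactly.

Treewidth 2.
One such decomposition:
Bags: B1 = {a, d, f}  B2 = {a, b, d}  B3 = {b, c, d}  B4 = {b, c, e}  B5 = {a, b, g}
Tree: B1–B2, B2–B3, B3–B4, B2–B5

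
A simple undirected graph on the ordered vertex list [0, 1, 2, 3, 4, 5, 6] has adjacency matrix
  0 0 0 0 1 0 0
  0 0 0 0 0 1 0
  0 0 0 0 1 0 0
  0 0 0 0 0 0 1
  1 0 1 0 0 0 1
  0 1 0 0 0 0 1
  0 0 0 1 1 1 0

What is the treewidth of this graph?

A width-1 tree decomposition is:
Bags: B1 = {5, 6}  B2 = {4, 6}  B3 = {2, 4}  B4 = {1, 5}  B5 = {0, 4}  B6 = {3, 6}
Tree: B1–B2, B2–B3, B1–B4, B2–B5, B2–B6
Each bag holds 2 vertices, so the decomposition has width 1, which upper-bounds the treewidth. Any graph with an edge has treewidth ≥ 1, and G has the edge 5–6. Hence tw(G) = 1 exactly.

1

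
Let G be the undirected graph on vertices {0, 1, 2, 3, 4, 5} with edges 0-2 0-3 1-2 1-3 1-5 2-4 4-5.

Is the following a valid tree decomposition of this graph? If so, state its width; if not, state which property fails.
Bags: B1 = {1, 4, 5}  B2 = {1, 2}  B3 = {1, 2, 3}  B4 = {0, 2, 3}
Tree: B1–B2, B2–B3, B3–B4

A tree decomposition must satisfy three properties: every vertex lies in some bag; for every edge, both endpoints lie together in some bag; and for every vertex, the bags containing it form a connected subtree. Here edge (4,2) lies in no bag, so the decomposition is invalid.

No — edge (4,2) lies in no bag.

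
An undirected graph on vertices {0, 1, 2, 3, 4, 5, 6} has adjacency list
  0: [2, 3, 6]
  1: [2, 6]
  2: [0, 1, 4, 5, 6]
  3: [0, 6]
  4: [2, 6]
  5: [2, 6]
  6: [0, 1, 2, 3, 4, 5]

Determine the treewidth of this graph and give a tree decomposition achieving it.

Treewidth 2.
Bags: B1 = {0, 2, 6}  B2 = {2, 4, 6}  B3 = {0, 3, 6}  B4 = {1, 2, 6}  B5 = {2, 5, 6}
Tree: B1–B2, B1–B3, B2–B4, B1–B5

Each bag holds 3 vertices, so the decomposition has width 2, which upper-bounds the treewidth. For the lower bound, the 3 vertices {0, 2, 6} are pairwise adjacent, and any tree decomposition puts a clique entirely inside one bag — forcing width ≥ 2. Therefore the treewidth is 2.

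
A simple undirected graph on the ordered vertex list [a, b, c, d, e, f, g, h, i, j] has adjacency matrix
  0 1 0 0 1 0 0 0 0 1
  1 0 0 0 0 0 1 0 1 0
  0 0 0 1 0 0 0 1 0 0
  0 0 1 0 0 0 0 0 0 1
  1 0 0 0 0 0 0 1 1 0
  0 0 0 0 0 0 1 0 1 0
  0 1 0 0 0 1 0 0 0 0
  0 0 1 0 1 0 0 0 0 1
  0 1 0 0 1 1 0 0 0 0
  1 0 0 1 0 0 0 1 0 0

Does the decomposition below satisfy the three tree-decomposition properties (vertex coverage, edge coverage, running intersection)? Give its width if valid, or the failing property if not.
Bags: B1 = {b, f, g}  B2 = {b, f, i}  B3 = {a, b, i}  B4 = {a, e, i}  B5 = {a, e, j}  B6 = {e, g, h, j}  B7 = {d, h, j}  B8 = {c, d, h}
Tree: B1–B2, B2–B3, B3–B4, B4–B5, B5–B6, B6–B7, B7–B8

A tree decomposition must satisfy three properties: every vertex lies in some bag; for every edge, both endpoints lie together in some bag; and for every vertex, the bags containing it form a connected subtree. Here bags containing vertex g are not connected in the tree, so the decomposition is invalid.

No — bags containing vertex g are not connected in the tree.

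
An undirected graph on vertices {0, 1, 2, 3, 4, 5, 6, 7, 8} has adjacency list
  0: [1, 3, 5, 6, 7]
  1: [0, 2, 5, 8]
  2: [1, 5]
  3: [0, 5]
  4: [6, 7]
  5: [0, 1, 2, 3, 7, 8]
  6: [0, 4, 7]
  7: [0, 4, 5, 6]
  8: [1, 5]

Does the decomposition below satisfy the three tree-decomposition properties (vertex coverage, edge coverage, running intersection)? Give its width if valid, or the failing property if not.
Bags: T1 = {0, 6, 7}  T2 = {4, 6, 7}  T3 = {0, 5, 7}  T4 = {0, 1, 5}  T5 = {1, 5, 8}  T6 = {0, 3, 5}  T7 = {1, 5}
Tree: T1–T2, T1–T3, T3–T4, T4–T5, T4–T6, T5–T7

A tree decomposition must satisfy three properties: every vertex lies in some bag; for every edge, both endpoints lie together in some bag; and for every vertex, the bags containing it form a connected subtree. Here vertex 2 appears in no bag, so the decomposition is invalid.

No — vertex 2 appears in no bag.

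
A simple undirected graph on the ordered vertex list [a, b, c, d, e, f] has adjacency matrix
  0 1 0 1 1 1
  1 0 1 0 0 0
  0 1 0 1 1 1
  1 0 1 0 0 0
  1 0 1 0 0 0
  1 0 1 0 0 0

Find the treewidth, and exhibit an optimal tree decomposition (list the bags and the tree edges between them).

Every bag has size at most 3, so the width is 3 − 1 = 2 and tw(G) ≤ 2. Since c–b–a–f–c is a cycle in G, G is not acyclic. Forests are exactly the graphs of treewidth ≤ 1, so tw(G) ≥ 2. Therefore the treewidth is 2.

Treewidth 2.
One such decomposition:
Bags: B1 = {a, b, c}  B2 = {a, c, f}  B3 = {a, c, d}  B4 = {a, c, e}
Tree: B1–B2, B2–B3, B3–B4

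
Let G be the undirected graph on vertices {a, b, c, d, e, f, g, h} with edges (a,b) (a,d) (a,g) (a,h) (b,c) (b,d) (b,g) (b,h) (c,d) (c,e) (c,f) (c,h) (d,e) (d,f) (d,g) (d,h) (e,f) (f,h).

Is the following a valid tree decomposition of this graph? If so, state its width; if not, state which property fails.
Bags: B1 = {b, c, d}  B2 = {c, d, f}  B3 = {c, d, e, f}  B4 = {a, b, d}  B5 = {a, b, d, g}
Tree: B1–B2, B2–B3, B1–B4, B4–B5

A tree decomposition must satisfy three properties: every vertex lies in some bag; for every edge, both endpoints lie together in some bag; and for every vertex, the bags containing it form a connected subtree. Here vertex h appears in no bag, so the decomposition is invalid.

No — vertex h appears in no bag.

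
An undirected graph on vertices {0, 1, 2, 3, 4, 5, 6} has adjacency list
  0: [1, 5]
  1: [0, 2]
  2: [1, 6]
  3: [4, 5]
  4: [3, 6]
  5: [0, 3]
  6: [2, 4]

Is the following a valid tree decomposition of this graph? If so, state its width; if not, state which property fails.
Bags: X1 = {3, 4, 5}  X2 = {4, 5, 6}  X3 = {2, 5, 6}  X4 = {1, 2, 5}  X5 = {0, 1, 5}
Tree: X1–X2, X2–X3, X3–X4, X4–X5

Yes; width 2.

Checking the three conditions: (i) the bags cover all of {0, 1, 2, 3, 4, 5, 6}; (ii) for each edge, some bag contains both endpoints; (iii) the bags containing any fixed vertex form a subtree. All hold, so the decomposition is valid with width 3 − 1 = 2.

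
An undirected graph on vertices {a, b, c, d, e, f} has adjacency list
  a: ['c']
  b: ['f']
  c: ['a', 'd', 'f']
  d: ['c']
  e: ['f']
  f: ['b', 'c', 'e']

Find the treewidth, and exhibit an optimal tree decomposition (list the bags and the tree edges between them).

Treewidth 1.
One optimal decomposition is:
Bags: B1 = {c, d}  B2 = {c, f}  B3 = {e, f}  B4 = {b, f}  B5 = {a, c}
Tree: B1–B2, B2–B3, B3–B4, B1–B5

The largest bag has 2 vertices, giving width 1; this decomposition certifies tw(G) ≤ 1. G has an edge, so its treewidth is at least 1. Combining the bounds, tw(G) = 1.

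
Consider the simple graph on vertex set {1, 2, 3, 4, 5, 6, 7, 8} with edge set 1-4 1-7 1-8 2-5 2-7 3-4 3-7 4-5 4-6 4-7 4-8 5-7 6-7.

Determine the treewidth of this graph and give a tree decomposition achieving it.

Treewidth 2.
One such decomposition:
Bags: B1 = {4, 5, 7}  B2 = {1, 4, 7}  B3 = {1, 4, 8}  B4 = {2, 5, 7}  B5 = {4, 6, 7}  B6 = {3, 4, 7}
Tree: B1–B2, B2–B3, B1–B4, B1–B5, B1–B6

The largest bag has 3 vertices, giving width 2; this decomposition certifies tw(G) ≤ 2. On the other hand G contains the 3-clique {2, 5, 7}. A clique must lie in a single bag of any decomposition, so no decomposition can have width below 2. Therefore the treewidth is 2.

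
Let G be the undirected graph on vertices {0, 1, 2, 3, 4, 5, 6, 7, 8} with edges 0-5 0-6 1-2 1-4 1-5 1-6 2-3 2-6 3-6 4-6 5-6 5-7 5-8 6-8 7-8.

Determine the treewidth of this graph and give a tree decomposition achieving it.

Every bag has size at most 3, so the width is 3 − 1 = 2 and tw(G) ≤ 2. Conversely, {0, 5, 6} is a clique of size 3, and the vertices of any clique must share a bag in every tree decomposition; so some bag has ≥ 3 vertices and tw(G) ≥ 2. Therefore the treewidth is 2.

Treewidth 2.
One optimal decomposition is:
Bags: B1 = {1, 5, 6}  B2 = {1, 2, 6}  B3 = {5, 6, 8}  B4 = {1, 4, 6}  B5 = {0, 5, 6}  B6 = {2, 3, 6}  B7 = {5, 7, 8}
Tree: B1–B2, B1–B3, B2–B4, B1–B5, B2–B6, B3–B7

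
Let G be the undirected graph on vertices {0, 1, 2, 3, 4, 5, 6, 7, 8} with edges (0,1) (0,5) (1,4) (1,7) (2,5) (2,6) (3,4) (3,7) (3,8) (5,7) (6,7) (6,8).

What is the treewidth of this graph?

A width-3 tree decomposition is:
Bags: B1 = {0, 1, 2, 5}  B2 = {1, 2, 5, 7}  B3 = {1, 2, 6, 7}  B4 = {1, 4, 6, 7}  B5 = {3, 4, 6, 7}  B6 = {3, 4, 6, 8}
Tree: B1–B2, B2–B3, B3–B4, B4–B5, B5–B6
Every bag has size at most 4, so the width is 4 − 1 = 3 and tw(G) ≤ 3. For the lower bound: the 4 vertex sets {0,2,5}, {1}, {7}, {3,4,6,8} are disjoint, each induces a connected subgraph, and every pair is joined by at least one edge of G. Contracting each set to a single vertex therefore yields K_{4} as a minor, and since treewidth is minor-monotone, tw(G) ≥ tw(K_{4}) = 3. Therefore the treewidth is 3.

3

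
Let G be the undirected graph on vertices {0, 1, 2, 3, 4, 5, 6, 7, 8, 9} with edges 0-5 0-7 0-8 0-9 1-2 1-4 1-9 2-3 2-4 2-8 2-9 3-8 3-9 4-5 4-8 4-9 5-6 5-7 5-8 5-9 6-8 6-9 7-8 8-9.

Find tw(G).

3

A width-3 tree decomposition is:
Bags: B1 = {2, 4, 8, 9}  B2 = {4, 5, 8, 9}  B3 = {2, 3, 8, 9}  B4 = {0, 5, 8, 9}  B5 = {5, 6, 8, 9}  B6 = {0, 5, 7, 8}  B7 = {1, 2, 4, 9}
Tree: B1–B2, B1–B3, B2–B4, B2–B5, B4–B6, B1–B7
Every bag has size at most 4, so the width is 4 − 1 = 3 and tw(G) ≤ 3. Conversely, {2, 3, 8, 9} is a clique of size 4, and the vertices of any clique must share a bag in every tree decomposition; so some bag has ≥ 4 vertices and tw(G) ≥ 3. Combining the bounds, tw(G) = 3.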